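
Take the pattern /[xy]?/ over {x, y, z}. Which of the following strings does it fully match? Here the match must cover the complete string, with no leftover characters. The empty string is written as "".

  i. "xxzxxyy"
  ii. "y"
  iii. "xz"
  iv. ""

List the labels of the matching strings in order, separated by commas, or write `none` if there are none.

i. "xxzxxyy" → no match
ii. "y" → match
iii. "xz" → no match
iv. "" → match

ii, iv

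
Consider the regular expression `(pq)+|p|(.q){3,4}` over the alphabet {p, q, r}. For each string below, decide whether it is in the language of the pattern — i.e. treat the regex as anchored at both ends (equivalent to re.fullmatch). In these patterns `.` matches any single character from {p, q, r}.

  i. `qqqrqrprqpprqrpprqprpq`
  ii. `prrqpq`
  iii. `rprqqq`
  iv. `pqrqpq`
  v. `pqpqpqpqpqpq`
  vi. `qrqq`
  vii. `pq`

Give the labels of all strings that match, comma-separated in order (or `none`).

i → no match
ii → no match
iii → no match
iv → match
v → match
vi → no match
vii → match

iv, v, vii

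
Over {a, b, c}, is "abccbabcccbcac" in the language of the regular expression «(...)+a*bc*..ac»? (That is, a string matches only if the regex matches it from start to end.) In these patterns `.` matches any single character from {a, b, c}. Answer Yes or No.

Yes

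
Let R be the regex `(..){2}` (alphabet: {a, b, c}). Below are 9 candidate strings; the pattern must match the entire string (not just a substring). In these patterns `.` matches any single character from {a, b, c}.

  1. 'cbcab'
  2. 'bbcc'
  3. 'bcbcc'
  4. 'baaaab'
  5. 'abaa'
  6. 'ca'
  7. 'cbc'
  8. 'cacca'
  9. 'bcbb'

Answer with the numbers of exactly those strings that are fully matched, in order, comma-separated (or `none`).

1. 'cbcab' → no match
2. 'bbcc' → match
3. 'bcbcc' → no match
4. 'baaaab' → no match
5. 'abaa' → match
6. 'ca' → no match
7. 'cbc' → no match
8. 'cacca' → no match
9. 'bcbb' → match

2, 5, 9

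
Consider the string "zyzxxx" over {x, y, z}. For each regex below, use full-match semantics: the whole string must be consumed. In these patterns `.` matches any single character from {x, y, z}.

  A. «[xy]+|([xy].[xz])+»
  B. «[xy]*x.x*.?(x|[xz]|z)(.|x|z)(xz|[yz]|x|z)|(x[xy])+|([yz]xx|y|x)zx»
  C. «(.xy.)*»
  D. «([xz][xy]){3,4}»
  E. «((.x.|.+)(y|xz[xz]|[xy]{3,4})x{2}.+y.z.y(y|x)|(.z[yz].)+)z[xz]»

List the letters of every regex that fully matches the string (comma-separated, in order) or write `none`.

A → no match
B → no match
C → no match
D → match
E → no match

D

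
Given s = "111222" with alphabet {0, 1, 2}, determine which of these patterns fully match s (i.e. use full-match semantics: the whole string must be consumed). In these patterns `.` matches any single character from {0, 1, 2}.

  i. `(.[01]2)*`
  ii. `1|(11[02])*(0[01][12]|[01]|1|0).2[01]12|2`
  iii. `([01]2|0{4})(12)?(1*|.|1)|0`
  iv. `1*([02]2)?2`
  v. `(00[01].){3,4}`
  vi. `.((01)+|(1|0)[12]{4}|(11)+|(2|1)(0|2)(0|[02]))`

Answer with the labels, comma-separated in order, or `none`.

i → no match
ii → no match
iii → no match
iv → match
v → no match — must start with "00"
vi → match

iv, vi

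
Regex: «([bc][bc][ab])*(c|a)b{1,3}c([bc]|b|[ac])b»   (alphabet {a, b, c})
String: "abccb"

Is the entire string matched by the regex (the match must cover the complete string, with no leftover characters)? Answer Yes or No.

Yes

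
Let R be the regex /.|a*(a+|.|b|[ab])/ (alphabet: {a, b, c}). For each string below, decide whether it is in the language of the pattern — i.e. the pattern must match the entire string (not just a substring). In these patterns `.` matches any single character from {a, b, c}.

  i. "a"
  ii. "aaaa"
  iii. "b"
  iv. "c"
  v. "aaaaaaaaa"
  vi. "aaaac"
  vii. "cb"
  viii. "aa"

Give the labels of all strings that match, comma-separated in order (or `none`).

i, ii, iii, iv, v, vi, viii

i → match
ii → match
iii → match
iv → match
v → match
vi → match
vii → no match
viii → match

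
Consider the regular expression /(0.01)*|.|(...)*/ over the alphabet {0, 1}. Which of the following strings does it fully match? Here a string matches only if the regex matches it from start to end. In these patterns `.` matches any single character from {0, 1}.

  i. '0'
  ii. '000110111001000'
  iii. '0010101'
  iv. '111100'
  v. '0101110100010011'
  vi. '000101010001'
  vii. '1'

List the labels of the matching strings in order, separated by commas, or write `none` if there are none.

i, ii, iv, vi, vii

i → match
ii → match
iii → no match
iv → match
v → no match
vi → match
vii → match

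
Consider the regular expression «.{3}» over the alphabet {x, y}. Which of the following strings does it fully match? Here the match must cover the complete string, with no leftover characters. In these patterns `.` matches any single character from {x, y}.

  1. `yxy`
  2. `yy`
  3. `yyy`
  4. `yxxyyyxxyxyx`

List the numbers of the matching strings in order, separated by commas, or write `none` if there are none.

1 → match
2 → no match
3 → match
4 → no match

1, 3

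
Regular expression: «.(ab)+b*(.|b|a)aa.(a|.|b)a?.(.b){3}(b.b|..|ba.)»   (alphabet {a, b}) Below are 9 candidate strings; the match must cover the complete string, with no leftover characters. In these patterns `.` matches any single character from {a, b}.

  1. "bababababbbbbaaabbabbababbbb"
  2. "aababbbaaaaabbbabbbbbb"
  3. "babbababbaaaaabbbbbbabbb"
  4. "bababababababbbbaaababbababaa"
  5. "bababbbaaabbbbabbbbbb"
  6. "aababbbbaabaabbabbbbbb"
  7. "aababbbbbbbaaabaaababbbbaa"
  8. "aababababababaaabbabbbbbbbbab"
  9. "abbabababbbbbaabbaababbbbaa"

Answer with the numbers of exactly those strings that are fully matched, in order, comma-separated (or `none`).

1, 2, 4, 5, 6, 7, 8

1 → match
2 → match
3 → no match
4 → match
5 → match
6 → match
7 → match
8 → match
9 → no match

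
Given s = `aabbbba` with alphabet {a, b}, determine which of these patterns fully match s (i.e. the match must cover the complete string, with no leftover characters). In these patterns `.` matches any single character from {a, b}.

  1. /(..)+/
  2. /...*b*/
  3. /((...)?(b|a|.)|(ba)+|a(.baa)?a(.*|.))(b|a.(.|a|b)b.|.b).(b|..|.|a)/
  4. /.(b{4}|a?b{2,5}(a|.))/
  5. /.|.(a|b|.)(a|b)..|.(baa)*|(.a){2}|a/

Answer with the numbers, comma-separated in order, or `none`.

1 → no match
2 → match
3 → match
4 → match
5 → no match

2, 3, 4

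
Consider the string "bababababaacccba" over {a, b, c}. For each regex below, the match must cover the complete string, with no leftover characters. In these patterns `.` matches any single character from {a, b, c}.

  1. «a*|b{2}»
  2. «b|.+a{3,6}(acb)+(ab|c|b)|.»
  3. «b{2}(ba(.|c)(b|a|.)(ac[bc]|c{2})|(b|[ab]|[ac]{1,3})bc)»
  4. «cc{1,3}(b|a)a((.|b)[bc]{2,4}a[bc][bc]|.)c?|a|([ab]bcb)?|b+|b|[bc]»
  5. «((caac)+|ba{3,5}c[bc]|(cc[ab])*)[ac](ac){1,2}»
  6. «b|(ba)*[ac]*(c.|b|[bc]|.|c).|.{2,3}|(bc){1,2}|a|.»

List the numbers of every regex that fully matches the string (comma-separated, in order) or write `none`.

6

1 → no match
2 → no match
3 → no match
4 → no match
5 → no match — must end with "ac"
6 → match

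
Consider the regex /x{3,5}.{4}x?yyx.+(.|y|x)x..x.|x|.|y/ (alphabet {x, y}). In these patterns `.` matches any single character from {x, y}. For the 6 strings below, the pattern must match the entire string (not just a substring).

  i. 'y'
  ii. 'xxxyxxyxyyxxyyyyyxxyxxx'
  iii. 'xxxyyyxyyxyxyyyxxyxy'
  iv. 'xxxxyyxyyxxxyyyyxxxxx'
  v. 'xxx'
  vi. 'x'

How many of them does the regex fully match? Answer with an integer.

5

i → match
ii → match
iii → match
iv → match
v → no match
vi → match
Total matched: 5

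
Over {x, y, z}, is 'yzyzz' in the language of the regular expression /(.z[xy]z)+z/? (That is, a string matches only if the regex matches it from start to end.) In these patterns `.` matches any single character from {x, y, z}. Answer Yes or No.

Yes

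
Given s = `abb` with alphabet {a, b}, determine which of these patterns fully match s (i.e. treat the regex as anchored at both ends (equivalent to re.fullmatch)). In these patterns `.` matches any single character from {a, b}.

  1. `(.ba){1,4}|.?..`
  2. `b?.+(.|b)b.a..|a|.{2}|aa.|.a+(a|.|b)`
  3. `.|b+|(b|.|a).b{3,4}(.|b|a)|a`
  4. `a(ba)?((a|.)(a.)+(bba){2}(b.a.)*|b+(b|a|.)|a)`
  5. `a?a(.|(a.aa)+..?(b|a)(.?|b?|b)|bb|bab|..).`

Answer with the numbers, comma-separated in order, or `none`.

1, 4, 5

1 → match
2 → no match
3 → no match
4 → match
5 → match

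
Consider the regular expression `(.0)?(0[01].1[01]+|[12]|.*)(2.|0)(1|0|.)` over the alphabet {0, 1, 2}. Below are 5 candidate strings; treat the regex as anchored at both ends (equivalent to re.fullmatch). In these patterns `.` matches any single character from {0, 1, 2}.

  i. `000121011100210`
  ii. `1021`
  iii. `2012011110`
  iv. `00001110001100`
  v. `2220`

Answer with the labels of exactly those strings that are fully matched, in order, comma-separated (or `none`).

i, iv, v

i → match
ii → no match
iii → no match
iv → match
v → match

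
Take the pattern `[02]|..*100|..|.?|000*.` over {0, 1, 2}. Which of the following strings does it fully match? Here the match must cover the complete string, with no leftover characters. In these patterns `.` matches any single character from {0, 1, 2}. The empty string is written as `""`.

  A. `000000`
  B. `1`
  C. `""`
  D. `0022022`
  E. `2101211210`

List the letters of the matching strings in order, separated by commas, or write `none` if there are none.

A, B, C

A → match
B → match
C → match
D → no match
E → no match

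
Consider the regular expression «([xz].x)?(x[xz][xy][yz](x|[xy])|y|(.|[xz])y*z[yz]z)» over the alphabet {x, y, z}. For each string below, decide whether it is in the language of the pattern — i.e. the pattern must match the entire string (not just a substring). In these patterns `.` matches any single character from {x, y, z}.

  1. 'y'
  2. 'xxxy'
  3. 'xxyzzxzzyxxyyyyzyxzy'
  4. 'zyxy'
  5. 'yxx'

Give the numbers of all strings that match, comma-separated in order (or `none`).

1 → match
2 → match
3 → no match
4 → match
5 → no match

1, 2, 4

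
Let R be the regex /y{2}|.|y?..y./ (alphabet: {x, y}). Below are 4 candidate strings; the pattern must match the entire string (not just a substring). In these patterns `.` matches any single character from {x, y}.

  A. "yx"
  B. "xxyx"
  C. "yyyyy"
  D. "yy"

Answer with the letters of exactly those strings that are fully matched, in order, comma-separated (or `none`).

A → no match
B → match
C → match
D → match

B, C, D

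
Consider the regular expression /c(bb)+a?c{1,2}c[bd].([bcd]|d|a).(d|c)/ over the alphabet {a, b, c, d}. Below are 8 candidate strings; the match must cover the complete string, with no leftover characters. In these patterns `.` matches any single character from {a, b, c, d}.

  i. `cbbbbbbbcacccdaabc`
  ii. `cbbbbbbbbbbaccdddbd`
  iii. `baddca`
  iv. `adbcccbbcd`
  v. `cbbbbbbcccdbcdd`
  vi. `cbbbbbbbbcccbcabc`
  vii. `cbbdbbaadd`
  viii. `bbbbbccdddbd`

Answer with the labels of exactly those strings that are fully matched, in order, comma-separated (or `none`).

ii, v, vi

i → no match
ii → match
iii → no match — must start with `cbb`
iv → no match — must start with `cbb`
v → match
vi → match
vii → no match
viii → no match — must start with `cbb`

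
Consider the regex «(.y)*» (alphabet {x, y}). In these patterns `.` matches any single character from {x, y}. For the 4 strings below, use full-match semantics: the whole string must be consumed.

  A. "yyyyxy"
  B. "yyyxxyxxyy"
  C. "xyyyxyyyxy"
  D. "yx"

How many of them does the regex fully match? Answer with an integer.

A → match
B → no match
C → match
D → no match
Total matched: 2

2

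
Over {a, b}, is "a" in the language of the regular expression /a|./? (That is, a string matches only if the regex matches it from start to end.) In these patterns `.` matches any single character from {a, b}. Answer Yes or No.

Yes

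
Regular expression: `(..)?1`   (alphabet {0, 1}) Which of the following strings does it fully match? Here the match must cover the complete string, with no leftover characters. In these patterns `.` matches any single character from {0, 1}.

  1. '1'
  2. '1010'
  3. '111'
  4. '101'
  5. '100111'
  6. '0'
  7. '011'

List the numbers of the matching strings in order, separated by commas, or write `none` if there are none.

1 → match
2 → no match — must end with '1'
3 → match
4 → match
5 → no match
6 → no match — must end with '1'
7 → match

1, 3, 4, 7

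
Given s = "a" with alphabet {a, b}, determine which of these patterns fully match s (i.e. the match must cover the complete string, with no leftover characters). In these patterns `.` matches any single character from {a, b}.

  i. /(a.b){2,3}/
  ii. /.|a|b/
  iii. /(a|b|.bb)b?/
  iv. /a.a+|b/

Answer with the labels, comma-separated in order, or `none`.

i → no match — must end with "b"
ii → match
iii → match
iv → no match

ii, iii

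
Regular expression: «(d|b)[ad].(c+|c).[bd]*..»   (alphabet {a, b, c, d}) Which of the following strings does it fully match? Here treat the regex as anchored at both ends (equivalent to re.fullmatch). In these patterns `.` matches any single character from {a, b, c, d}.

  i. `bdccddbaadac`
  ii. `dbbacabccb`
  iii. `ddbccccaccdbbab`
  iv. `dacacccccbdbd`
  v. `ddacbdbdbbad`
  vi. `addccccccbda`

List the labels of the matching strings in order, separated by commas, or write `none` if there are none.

v

i → no match
ii → no match
iii → no match
iv → no match
v → match
vi → no match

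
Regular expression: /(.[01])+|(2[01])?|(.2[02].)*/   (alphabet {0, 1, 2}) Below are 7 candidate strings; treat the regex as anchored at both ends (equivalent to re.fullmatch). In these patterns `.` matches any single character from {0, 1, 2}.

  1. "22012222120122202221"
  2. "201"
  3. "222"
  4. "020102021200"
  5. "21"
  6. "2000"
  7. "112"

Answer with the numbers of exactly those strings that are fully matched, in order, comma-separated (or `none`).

1 → match
2. "201" → no match
3. "222" → no match
4. "020102021200" → match
5. "21" → match
6. "2000" → match
7. "112" → no match

1, 4, 5, 6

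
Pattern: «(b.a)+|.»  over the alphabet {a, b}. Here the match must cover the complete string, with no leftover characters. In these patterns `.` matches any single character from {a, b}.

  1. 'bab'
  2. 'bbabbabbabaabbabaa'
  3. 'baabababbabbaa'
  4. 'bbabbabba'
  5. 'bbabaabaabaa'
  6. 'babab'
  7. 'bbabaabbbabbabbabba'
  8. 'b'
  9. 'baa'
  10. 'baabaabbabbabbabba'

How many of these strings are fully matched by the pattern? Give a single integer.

1 → no match
2 → match
3 → no match
4 → match
5 → match
6 → no match
7 → no match
8 → match
9 → match
10 → match
Total matched: 6

6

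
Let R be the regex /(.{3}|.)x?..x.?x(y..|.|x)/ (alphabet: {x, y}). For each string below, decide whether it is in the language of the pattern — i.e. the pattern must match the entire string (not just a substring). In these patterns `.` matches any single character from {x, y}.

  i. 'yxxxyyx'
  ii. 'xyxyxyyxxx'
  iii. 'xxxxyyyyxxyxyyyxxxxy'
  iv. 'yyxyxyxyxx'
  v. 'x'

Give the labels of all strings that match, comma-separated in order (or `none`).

none

i. 'yxxxyyx' → no match
ii. 'xyxyxyyxxx' → no match
iii → no match
iv. 'yyxyxyxyxx' → no match
v. 'x' → no match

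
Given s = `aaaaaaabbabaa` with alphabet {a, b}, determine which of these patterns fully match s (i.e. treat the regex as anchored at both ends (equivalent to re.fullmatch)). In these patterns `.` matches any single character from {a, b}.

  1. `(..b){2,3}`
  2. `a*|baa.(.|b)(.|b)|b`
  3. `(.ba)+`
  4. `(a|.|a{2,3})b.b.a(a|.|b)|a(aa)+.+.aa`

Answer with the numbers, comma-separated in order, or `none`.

4

1 → no match — must end with `b`
2 → no match
3 → no match — must end with `ba`
4 → match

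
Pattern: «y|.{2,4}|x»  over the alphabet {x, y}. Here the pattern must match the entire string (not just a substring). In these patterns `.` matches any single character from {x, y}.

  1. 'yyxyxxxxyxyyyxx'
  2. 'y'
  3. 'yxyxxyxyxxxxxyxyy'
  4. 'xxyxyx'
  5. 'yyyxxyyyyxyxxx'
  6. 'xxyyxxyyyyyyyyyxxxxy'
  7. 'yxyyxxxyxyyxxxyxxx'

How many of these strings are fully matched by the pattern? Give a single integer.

1 → no match
2. 'y' → match
3 → no match
4. 'xxyxyx' → no match
5 → no match
6 → no match
7 → no match
Total matched: 1

1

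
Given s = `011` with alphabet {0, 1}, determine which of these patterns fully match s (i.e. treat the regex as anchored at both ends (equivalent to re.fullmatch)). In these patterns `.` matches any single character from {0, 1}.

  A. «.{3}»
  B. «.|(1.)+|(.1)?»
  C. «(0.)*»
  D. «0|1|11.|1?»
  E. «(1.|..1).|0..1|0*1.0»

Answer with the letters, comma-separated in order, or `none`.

A → match
B → no match
C → no match
D → no match
E → no match

A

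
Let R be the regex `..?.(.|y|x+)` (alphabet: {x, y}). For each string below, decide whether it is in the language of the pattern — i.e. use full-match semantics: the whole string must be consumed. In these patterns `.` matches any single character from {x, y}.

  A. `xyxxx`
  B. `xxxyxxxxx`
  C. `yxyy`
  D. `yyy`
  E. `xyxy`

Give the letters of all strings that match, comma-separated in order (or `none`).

A, C, D, E

A → match
B → no match
C → match
D → match
E → match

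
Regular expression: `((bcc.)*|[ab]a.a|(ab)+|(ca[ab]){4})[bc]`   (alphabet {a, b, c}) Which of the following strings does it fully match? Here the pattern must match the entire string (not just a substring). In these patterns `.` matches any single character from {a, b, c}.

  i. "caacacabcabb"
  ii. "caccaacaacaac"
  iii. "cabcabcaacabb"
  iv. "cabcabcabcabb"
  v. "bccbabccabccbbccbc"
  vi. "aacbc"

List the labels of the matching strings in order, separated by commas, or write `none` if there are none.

i → no match
ii → no match
iii → match
iv → match
v → no match
vi → no match

iii, iv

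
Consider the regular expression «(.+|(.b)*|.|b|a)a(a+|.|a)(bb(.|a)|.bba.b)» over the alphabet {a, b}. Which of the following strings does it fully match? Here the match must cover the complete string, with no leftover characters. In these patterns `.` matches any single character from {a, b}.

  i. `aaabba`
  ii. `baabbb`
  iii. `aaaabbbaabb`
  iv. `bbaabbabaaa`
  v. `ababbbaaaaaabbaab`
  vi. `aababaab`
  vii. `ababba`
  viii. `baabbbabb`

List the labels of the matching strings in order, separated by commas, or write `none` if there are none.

i, ii, v, viii

i → match
ii → match
iii → no match
iv → no match
v → match
vi → no match
vii → no match
viii → match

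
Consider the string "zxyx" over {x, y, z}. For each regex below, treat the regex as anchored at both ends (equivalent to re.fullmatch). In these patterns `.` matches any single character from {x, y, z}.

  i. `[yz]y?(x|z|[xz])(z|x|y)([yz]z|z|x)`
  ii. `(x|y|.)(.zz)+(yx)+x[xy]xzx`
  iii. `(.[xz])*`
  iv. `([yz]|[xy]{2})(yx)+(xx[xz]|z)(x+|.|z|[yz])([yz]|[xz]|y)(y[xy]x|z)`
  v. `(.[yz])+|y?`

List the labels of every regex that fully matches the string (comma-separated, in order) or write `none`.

i, iii

i → match
ii → no match — must end with "xzx"
iii → match
iv → no match
v → no match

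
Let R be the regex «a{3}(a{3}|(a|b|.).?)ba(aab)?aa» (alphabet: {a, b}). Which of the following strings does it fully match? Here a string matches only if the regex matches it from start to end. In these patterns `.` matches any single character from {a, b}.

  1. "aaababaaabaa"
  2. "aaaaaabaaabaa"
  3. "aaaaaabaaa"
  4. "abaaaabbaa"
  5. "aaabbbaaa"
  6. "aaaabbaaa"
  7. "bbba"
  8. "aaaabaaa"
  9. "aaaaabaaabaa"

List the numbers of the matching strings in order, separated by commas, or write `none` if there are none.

1, 2, 3, 5, 6, 8, 9

1 → match
2 → match
3 → match
4 → no match
5 → match
6 → match
7 → no match — must start with "a"
8 → match
9 → match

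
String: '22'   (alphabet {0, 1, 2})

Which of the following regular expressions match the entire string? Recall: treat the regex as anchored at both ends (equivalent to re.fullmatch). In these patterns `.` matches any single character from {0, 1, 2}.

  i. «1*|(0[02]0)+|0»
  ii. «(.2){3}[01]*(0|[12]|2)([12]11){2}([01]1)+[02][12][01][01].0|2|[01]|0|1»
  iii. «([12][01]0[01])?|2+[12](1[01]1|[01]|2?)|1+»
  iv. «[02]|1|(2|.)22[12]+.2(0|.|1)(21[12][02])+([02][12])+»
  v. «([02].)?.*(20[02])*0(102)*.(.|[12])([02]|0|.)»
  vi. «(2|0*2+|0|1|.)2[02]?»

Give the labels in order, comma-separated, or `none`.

iii, vi

i → no match
ii → no match
iii → match
iv → no match
v → no match
vi → match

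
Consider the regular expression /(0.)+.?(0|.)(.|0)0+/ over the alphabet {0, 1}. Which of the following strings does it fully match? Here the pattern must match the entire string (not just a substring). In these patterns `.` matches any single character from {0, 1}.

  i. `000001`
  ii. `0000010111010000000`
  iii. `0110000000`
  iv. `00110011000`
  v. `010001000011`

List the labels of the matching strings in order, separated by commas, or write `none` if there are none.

iii

i → no match — must end with `0`
ii → no match
iii → match
iv → no match
v → no match — must end with `0`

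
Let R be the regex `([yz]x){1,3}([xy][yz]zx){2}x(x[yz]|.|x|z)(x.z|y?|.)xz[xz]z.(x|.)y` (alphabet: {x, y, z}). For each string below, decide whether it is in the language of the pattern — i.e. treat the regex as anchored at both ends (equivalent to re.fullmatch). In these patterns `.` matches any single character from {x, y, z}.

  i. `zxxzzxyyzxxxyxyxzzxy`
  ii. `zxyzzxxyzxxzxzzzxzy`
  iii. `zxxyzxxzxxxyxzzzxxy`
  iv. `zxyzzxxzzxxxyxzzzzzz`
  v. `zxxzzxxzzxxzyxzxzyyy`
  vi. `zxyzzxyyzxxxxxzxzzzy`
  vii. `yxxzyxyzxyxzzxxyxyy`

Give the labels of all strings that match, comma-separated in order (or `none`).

ii, v, vi

i → no match
ii → match
iii → no match
iv → no match — must end with `y`
v → match
vi → match
vii → no match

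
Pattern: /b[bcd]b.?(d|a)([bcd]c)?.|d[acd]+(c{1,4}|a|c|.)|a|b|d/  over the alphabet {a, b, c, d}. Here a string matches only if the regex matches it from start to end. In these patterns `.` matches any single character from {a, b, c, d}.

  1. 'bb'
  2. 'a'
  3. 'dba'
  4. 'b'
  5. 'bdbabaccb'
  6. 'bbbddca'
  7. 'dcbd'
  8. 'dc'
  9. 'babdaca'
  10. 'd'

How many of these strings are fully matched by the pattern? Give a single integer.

4

1 → no match
2 → match
3 → no match
4 → match
5 → no match
6 → match
7 → no match
8 → no match
9 → no match
10 → match
Total matched: 4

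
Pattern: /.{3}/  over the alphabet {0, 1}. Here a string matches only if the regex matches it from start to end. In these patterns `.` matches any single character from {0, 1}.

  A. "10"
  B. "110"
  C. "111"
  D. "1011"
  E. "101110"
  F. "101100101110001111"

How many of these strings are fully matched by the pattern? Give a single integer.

A → no match
B → match
C → match
D → no match
E → no match
F → no match
Total matched: 2

2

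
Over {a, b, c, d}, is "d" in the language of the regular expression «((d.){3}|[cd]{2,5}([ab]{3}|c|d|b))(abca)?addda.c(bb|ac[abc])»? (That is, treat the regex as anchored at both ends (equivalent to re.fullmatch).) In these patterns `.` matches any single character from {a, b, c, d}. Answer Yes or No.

No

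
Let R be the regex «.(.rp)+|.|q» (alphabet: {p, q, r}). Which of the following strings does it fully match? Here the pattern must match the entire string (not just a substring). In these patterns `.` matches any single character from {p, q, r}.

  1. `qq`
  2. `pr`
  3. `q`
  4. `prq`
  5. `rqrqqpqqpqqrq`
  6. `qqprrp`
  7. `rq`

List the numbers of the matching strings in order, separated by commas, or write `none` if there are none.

3

1 → no match
2 → no match
3 → match
4 → no match
5 → no match
6 → no match
7 → no match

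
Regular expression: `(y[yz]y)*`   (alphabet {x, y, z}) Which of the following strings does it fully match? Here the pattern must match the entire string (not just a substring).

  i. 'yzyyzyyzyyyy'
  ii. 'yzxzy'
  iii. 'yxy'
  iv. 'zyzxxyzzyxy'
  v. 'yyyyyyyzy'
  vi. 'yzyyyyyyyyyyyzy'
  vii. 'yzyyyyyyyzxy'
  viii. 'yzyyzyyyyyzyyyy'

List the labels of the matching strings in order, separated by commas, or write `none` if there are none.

i, v, vi, viii

i. 'yzyyzyyzyyyy' → match
ii. 'yzxzy' → no match
iii. 'yxy' → no match
iv. 'zyzxxyzzyxy' → no match
v. 'yyyyyyyzy' → match
vi → match
vii. 'yzyyyyyyyzxy' → no match
viii → match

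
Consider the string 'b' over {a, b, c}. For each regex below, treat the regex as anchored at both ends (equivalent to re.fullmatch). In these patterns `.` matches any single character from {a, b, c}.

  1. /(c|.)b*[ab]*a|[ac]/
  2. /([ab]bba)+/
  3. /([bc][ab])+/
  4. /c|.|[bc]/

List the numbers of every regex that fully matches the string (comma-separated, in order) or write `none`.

1 → no match
2 → no match — must end with 'bba'
3 → no match
4 → match

4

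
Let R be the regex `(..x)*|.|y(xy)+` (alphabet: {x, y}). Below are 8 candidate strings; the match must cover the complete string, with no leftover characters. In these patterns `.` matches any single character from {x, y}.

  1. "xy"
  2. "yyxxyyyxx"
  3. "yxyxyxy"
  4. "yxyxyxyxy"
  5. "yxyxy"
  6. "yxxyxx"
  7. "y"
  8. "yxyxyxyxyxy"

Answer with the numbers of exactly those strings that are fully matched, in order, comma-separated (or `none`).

1. "xy" → no match
2. "yyxxyyyxx" → no match
3. "yxyxyxy" → match
4. "yxyxyxyxy" → match
5. "yxyxy" → match
6. "yxxyxx" → match
7. "y" → match
8. "yxyxyxyxyxy" → match

3, 4, 5, 6, 7, 8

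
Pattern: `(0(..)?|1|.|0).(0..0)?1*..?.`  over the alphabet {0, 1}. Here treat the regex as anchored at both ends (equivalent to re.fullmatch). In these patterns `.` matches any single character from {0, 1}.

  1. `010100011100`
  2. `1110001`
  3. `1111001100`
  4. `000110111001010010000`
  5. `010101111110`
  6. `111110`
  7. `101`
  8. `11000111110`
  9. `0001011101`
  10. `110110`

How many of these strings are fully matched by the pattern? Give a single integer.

1 → no match
2 → no match
3 → no match
4 → no match
5 → no match
6 → match
7 → no match
8 → no match
9 → no match
10 → no match
Total matched: 1

1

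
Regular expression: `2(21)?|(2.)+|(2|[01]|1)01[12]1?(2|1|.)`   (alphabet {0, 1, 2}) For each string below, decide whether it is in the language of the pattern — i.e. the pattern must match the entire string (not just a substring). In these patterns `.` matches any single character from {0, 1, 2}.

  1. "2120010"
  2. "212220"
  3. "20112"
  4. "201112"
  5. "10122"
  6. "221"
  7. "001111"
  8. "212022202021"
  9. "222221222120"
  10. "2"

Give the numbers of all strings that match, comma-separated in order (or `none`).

2, 3, 4, 5, 6, 7, 8, 9, 10

1 → no match
2 → match
3 → match
4 → match
5 → match
6 → match
7 → match
8 → match
9 → match
10 → match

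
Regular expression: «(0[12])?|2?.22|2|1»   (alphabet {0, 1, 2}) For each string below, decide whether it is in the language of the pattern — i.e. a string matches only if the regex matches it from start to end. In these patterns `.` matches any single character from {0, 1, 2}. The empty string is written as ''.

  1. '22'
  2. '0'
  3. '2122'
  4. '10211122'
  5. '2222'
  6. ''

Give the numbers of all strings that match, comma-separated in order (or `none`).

3, 5, 6

1 → no match
2 → no match
3 → match
4 → no match
5 → match
6 → match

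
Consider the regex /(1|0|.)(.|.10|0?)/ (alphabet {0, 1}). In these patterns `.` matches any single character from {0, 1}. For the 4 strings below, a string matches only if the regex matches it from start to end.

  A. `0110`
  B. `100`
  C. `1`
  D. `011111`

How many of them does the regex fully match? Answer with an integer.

A. `0110` → match
B. `100` → no match
C. `1` → match
D. `011111` → no match
Total matched: 2

2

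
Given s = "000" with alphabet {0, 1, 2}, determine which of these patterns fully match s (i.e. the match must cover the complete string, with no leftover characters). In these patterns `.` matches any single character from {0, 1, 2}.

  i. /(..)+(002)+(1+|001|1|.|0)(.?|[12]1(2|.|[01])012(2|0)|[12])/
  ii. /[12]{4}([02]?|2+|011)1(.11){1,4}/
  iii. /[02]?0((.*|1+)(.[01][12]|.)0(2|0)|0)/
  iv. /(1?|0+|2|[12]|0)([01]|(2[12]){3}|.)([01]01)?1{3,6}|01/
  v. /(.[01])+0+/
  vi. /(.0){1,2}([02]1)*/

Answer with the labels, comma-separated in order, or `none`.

i → no match
ii → no match — must end with "11"
iii → match
iv → no match
v → match
vi → no match

iii, v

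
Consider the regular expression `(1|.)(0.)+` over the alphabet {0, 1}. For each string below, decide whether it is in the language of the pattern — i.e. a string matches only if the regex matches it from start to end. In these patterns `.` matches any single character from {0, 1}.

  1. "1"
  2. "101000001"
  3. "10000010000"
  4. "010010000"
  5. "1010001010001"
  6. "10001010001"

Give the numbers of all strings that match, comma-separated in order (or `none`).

2, 3, 5, 6

1 → no match
2 → match
3 → match
4 → no match
5 → match
6 → match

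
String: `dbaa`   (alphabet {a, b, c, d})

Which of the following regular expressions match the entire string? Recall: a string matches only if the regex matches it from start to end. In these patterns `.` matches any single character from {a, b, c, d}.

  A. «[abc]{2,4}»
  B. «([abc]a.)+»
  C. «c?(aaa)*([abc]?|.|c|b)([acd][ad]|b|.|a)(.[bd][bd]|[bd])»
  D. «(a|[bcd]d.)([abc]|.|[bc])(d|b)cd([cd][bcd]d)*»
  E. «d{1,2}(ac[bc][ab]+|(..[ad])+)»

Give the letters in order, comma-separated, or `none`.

A → no match
B → no match
C → no match
D → no match
E → match

E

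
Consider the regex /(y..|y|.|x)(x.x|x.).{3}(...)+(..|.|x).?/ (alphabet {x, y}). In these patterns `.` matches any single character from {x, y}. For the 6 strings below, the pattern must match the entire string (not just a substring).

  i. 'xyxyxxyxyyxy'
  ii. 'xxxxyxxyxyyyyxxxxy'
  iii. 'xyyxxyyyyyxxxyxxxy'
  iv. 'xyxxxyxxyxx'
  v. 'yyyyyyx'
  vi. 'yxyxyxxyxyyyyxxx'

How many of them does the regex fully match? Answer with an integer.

i → no match
ii → match
iii → no match
iv → no match
v → no match
vi → match
Total matched: 2

2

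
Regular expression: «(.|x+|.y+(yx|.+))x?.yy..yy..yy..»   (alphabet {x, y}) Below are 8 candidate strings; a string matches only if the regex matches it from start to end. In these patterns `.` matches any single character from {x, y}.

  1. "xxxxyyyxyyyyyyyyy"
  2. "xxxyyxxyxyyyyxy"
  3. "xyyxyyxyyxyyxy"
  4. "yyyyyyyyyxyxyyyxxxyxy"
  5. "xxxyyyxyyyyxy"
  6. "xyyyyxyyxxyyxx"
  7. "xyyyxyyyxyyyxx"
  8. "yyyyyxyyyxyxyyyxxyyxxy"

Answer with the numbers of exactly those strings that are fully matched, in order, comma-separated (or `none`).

1 → match
2 → no match
3 → no match
4 → no match
5 → no match
6 → match
7 → match
8 → no match

1, 6, 7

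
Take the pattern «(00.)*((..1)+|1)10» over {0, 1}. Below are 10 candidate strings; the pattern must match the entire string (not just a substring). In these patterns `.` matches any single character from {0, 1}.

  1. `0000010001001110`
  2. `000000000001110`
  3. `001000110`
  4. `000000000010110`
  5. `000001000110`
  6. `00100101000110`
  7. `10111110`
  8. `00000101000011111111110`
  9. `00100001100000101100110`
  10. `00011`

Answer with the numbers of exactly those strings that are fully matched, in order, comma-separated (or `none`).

2, 3, 5, 7

1 → no match
2 → match
3 → match
4 → no match
5 → match
6 → no match
7 → match
8 → no match
9 → no match
10 → no match — must end with `110`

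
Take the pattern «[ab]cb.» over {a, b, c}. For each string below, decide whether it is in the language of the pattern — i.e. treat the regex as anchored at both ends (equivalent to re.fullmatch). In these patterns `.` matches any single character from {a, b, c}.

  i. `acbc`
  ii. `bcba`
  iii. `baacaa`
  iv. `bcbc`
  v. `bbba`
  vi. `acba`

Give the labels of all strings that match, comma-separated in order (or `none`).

i → match
ii → match
iii → no match
iv → match
v → no match
vi → match

i, ii, iv, vi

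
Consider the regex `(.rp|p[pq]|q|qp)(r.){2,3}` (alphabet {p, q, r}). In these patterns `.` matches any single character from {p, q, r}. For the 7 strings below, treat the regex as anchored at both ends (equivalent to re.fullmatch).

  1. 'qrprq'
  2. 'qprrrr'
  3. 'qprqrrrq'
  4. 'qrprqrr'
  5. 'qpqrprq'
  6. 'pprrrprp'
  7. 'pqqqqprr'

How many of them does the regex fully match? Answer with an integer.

1 → match
2 → match
3 → match
4 → match
5 → no match
6 → match
7 → no match
Total matched: 5

5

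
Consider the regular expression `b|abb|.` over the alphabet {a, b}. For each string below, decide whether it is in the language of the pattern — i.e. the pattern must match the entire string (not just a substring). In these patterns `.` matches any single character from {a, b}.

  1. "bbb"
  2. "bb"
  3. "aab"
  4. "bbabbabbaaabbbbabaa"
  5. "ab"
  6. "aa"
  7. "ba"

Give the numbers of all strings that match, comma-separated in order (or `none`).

none

1 → no match
2 → no match
3 → no match
4 → no match
5 → no match
6 → no match
7 → no match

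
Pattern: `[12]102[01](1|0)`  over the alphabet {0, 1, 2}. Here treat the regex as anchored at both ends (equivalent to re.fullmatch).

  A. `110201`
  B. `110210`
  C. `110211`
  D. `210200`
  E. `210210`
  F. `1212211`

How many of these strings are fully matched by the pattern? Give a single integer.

5

A → match
B → match
C → match
D → match
E → match
F → no match
Total matched: 5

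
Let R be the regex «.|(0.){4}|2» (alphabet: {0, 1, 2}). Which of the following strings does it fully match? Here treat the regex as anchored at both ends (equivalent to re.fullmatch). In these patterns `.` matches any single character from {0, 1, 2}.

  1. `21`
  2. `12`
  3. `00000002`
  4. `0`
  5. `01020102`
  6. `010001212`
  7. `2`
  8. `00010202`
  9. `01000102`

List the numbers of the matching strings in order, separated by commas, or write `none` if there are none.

1 → no match
2 → no match
3 → match
4 → match
5 → match
6 → no match
7 → match
8 → match
9 → match

3, 4, 5, 7, 8, 9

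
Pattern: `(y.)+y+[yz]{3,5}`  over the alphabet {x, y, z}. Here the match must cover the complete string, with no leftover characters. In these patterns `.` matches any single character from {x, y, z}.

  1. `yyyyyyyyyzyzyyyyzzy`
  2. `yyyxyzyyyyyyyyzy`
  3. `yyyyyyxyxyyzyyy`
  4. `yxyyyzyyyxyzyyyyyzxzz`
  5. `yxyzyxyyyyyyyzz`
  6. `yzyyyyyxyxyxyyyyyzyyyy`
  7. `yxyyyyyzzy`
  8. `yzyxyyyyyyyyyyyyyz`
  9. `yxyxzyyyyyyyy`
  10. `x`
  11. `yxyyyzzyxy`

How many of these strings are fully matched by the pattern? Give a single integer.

6

1 → match
2 → match
3 → no match
4 → no match
5 → match
6 → match
7. `yxyyyyyzzy` → match
8 → match
9 → no match
10. `x` → no match — must start with `y`
11. `yxyyyzzyxy` → no match
Total matched: 6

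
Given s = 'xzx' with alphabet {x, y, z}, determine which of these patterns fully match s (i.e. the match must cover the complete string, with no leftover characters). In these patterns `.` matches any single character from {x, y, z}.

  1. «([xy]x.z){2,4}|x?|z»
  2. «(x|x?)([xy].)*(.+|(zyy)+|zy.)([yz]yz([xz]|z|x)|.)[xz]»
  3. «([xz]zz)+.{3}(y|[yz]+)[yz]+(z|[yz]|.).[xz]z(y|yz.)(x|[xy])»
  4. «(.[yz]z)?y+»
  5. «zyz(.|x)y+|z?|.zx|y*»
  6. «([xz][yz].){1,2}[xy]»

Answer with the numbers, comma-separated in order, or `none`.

2, 5

1 → no match
2 → match
3 → no match
4 → no match — must end with 'y'
5 → match
6 → no match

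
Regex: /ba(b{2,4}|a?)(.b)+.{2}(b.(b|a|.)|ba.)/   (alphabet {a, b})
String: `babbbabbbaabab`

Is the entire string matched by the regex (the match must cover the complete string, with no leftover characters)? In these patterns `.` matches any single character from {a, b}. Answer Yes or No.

Yes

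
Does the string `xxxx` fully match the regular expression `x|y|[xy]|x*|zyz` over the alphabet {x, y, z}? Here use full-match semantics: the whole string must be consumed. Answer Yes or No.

Yes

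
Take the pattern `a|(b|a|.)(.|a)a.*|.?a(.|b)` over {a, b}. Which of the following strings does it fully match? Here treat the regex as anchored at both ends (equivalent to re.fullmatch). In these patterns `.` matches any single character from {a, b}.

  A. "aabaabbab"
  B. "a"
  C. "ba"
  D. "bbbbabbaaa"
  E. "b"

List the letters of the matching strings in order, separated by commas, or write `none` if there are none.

A → no match
B → match
C → no match
D → no match
E → no match

B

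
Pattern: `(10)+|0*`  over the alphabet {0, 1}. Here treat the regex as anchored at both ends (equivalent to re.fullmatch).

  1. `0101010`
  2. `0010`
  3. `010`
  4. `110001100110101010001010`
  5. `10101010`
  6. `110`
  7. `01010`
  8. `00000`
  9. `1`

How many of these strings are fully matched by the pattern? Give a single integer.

1 → no match
2 → no match
3 → no match
4 → no match
5 → match
6 → no match
7 → no match
8 → match
9 → no match
Total matched: 2

2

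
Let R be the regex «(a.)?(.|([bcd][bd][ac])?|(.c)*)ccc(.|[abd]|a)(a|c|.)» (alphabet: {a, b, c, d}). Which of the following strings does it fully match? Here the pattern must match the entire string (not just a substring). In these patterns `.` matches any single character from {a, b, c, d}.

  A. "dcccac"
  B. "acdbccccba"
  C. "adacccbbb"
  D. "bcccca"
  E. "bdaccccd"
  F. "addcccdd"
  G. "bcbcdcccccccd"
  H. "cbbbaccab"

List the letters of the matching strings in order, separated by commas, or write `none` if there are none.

A. "dcccac" → match
B. "acdbccccba" → match
C. "adacccbbb" → no match
D. "bcccca" → match
E. "bdaccccd" → match
F. "addcccdd" → match
G → match
H. "cbbbaccab" → no match

A, B, D, E, F, G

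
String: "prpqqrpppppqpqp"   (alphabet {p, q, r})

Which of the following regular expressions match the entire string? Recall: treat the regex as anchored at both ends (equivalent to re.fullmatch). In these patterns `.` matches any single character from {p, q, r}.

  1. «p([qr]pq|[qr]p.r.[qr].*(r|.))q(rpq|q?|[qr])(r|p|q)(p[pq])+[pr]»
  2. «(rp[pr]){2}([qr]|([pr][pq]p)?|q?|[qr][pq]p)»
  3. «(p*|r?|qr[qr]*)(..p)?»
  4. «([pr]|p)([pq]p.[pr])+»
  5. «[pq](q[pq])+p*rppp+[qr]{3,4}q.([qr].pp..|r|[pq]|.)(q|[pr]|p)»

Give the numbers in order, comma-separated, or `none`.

1

1 → match
2 → no match — must start with "rp"
3 → no match
4 → no match
5 → no match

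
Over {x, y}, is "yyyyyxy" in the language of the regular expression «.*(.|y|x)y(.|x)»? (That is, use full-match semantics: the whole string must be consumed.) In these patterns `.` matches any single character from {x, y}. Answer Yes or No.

No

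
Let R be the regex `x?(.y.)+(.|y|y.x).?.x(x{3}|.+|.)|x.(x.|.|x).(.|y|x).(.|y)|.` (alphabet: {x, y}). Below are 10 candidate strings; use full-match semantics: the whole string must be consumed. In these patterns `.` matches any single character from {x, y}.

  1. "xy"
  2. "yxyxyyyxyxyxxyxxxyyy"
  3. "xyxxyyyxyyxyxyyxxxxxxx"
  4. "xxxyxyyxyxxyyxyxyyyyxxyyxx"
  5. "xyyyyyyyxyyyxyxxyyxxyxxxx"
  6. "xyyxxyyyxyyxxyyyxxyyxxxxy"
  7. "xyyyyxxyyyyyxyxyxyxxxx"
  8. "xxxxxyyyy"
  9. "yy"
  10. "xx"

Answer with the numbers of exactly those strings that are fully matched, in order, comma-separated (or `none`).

5, 7

1 → no match
2 → no match
3 → no match
4 → no match
5 → match
6 → no match
7 → match
8 → no match
9 → no match
10 → no match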